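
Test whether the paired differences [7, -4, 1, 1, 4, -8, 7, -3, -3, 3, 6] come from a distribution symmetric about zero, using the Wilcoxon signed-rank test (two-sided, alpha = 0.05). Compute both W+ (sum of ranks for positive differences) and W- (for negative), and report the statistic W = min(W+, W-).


Step 1: Drop any zero differences (none here) and take |d_i|.
|d| = [7, 4, 1, 1, 4, 8, 7, 3, 3, 3, 6]
Step 2: Midrank |d_i| (ties get averaged ranks).
ranks: |7|->9.5, |4|->6.5, |1|->1.5, |1|->1.5, |4|->6.5, |8|->11, |7|->9.5, |3|->4, |3|->4, |3|->4, |6|->8
Step 3: Attach original signs; sum ranks with positive sign and with negative sign.
W+ = 9.5 + 1.5 + 1.5 + 6.5 + 9.5 + 4 + 8 = 40.5
W- = 6.5 + 11 + 4 + 4 = 25.5
(Check: W+ + W- = 66 should equal n(n+1)/2 = 66.)
Step 4: Test statistic W = min(W+, W-) = 25.5.
Step 5: Ties in |d|, so use the tie-corrected normal approximation.
        E[W] = n(n+1)/4 = 11*12/4 = 33.
        Tie groups: |d|=1 (t=2), |d|=3 (t=3), |d|=4 (t=2), |d|=7 (t=2); sum(t^3 - t) = 42.
        Var[W] = n(n+1)(2n+1)/24 - sum(t^3-t)/48 = 3036/24 - 42/48 = 125.625.
        z = (W - E[W]) / sqrt(Var[W]) = (25.5 - 33) / 11.2083 = -0.6691.
        Two-sided p = 2*Phi(z) = 0.503400.
Step 6: alpha = 0.05. fail to reject H0.

W+ = 40.5, W- = 25.5, W = min = 25.5, p = 0.503400, fail to reject H0.


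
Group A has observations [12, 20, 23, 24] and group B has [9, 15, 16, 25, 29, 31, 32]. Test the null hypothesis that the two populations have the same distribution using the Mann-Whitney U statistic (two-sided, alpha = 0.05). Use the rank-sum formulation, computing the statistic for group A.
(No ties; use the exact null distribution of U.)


Step 1: Combine and sort all 11 observations; assign midranks.
sorted (value, group): (9,Y), (12,X), (15,Y), (16,Y), (20,X), (23,X), (24,X), (25,Y), (29,Y), (31,Y), (32,Y)
ranks: 9->1, 12->2, 15->3, 16->4, 20->5, 23->6, 24->7, 25->8, 29->9, 31->10, 32->11
Step 2: Rank sum for X: R1 = 2 + 5 + 6 + 7 = 20.
Step 3: U_X = R1 - n1(n1+1)/2 = 20 - 4*5/2 = 20 - 10 = 10.
       U_Y = n1*n2 - U_X = 28 - 10 = 18.
Step 4: No ties, so the exact null distribution of U (based on enumerating the C(11,4) = 330 equally likely rank assignments) gives the two-sided p-value.
Step 5: p-value = 0.527273; compare to alpha = 0.05. fail to reject H0.

U_X = 10, p = 0.527273, fail to reject H0 at alpha = 0.05.


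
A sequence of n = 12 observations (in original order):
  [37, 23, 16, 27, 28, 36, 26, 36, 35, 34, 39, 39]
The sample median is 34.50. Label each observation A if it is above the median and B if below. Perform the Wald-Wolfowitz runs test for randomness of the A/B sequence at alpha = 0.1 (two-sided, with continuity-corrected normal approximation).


Step 1: Compute median = 34.50; label A = above, B = below.
Labels in order: ABBBBABAABAA  (n_A = 6, n_B = 6)
Step 2: Count runs R = 7.
Step 3: Under H0 (random ordering), E[R] = 2*n_A*n_B/(n_A+n_B) + 1 = 2*6*6/12 + 1 = 7.0000.
        Var[R] = 2*n_A*n_B*(2*n_A*n_B - n_A - n_B) / ((n_A+n_B)^2 * (n_A+n_B-1)) = 4320/1584 = 2.7273.
        SD[R] = 1.6514.
Step 4: R = E[R], so z = 0 with no continuity correction.
Step 5: Two-sided p-value via normal approximation = 2*(1 - Phi(|z|)) = 1.000000.
Step 6: alpha = 0.1. fail to reject H0.

R = 7, z = 0.0000, p = 1.000000, fail to reject H0.


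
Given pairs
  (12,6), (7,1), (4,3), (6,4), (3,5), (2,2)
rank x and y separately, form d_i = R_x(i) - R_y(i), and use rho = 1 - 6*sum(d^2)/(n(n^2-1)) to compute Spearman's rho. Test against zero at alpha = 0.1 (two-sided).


Step 1: Rank x and y separately (midranks; no ties here).
rank(x): 12->6, 7->5, 4->3, 6->4, 3->2, 2->1
rank(y): 6->6, 1->1, 3->3, 4->4, 5->5, 2->2
Step 2: d_i = R_x(i) - R_y(i); compute d_i^2.
  (6-6)^2=0, (5-1)^2=16, (3-3)^2=0, (4-4)^2=0, (2-5)^2=9, (1-2)^2=1
sum(d^2) = 26.
Step 3: rho = 1 - 6*26 / (6*(6^2 - 1)) = 1 - 156/210 = 0.257143.
Step 4: Under H0, t = rho * sqrt((n-2)/(1-rho^2)) = 0.5322 ~ t(4).
Step 5: Two-sided p-value from the t-distribution with 4 df = 0.622787.
Step 6: alpha = 0.1. fail to reject H0.

rho = 0.2571, p = 0.622787, fail to reject H0 at alpha = 0.1.


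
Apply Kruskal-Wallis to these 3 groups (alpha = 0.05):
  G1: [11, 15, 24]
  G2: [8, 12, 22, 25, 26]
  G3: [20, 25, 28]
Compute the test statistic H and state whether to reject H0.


Step 1: Combine all N = 11 observations and assign midranks.
sorted (value, group, rank): (8,G2,1), (11,G1,2), (12,G2,3), (15,G1,4), (20,G3,5), (22,G2,6), (24,G1,7), (25,G2,8.5), (25,G3,8.5), (26,G2,10), (28,G3,11)
Step 2: Sum ranks within each group.
R_1 = 13 (n_1 = 3)
R_2 = 28.5 (n_2 = 5)
R_3 = 24.5 (n_3 = 3)
Step 3: H = 12/(N(N+1)) * sum(R_i^2/n_i) - 3(N+1)
     = 12/(11*12) * (13^2/3 + 28.5^2/5 + 24.5^2/3) - 3*12
     = 0.090909 * 418.867 - 36
     = 2.078788.
Step 4: Ties present; correction factor C = 1 - 6/(11^3 - 11) = 0.995455. Corrected H = 2.078788 / 0.995455 = 2.088280.
Step 5: Under H0, H ~ chi^2(2); p-value = 0.351994.
Step 6: alpha = 0.05. fail to reject H0.

H = 2.0883, df = 2, p = 0.351994, fail to reject H0.


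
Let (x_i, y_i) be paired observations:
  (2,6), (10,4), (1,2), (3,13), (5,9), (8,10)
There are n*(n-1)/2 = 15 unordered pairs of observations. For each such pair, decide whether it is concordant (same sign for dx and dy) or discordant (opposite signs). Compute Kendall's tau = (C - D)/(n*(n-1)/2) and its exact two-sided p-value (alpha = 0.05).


Step 1: Enumerate the 15 unordered pairs (i,j) with i<j and classify each by sign(x_j-x_i) * sign(y_j-y_i).
  (1,2):dx=+8,dy=-2->D; (1,3):dx=-1,dy=-4->C; (1,4):dx=+1,dy=+7->C; (1,5):dx=+3,dy=+3->C
  (1,6):dx=+6,dy=+4->C; (2,3):dx=-9,dy=-2->C; (2,4):dx=-7,dy=+9->D; (2,5):dx=-5,dy=+5->D
  (2,6):dx=-2,dy=+6->D; (3,4):dx=+2,dy=+11->C; (3,5):dx=+4,dy=+7->C; (3,6):dx=+7,dy=+8->C
  (4,5):dx=+2,dy=-4->D; (4,6):dx=+5,dy=-3->D; (5,6):dx=+3,dy=+1->C
Step 2: C = 9, D = 6, total pairs = 15.
Step 3: tau = (C - D)/(n(n-1)/2) = (9 - 6)/15 = 0.200000.
Step 4: Exact two-sided p-value (enumerate n! = 720 permutations of y under H0): p = 0.719444.
Step 5: alpha = 0.05. fail to reject H0.

tau_b = 0.2000 (C=9, D=6), p = 0.719444, fail to reject H0.


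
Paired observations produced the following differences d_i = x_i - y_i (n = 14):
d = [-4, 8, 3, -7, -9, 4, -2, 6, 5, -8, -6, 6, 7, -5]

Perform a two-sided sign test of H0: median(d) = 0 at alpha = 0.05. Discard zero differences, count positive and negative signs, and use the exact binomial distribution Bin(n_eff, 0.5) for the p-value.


Step 1: Discard zero differences. Original n = 14; n_eff = number of nonzero differences = 14.
Nonzero differences (with sign): -4, +8, +3, -7, -9, +4, -2, +6, +5, -8, -6, +6, +7, -5
Step 2: Count signs: positive = 7, negative = 7.
Step 3: Under H0: P(positive) = 0.5, so the number of positives S ~ Bin(14, 0.5).
Step 4: Two-sided exact p-value = sum of Bin(14,0.5) probabilities at or below the observed probability = 1.000000.
Step 5: alpha = 0.05. fail to reject H0.

n_eff = 14, pos = 7, neg = 7, p = 1.000000, fail to reject H0.


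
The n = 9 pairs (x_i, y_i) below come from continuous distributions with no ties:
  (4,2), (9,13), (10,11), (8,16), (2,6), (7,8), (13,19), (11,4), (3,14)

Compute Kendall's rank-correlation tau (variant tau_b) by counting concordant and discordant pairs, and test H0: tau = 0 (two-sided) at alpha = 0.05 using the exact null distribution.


Step 1: Enumerate the 36 unordered pairs (i,j) with i<j and classify each by sign(x_j-x_i) * sign(y_j-y_i).
  (1,2):dx=+5,dy=+11->C; (1,3):dx=+6,dy=+9->C; (1,4):dx=+4,dy=+14->C; (1,5):dx=-2,dy=+4->D
  (1,6):dx=+3,dy=+6->C; (1,7):dx=+9,dy=+17->C; (1,8):dx=+7,dy=+2->C; (1,9):dx=-1,dy=+12->D
  (2,3):dx=+1,dy=-2->D; (2,4):dx=-1,dy=+3->D; (2,5):dx=-7,dy=-7->C; (2,6):dx=-2,dy=-5->C
  (2,7):dx=+4,dy=+6->C; (2,8):dx=+2,dy=-9->D; (2,9):dx=-6,dy=+1->D; (3,4):dx=-2,dy=+5->D
  (3,5):dx=-8,dy=-5->C; (3,6):dx=-3,dy=-3->C; (3,7):dx=+3,dy=+8->C; (3,8):dx=+1,dy=-7->D
  (3,9):dx=-7,dy=+3->D; (4,5):dx=-6,dy=-10->C; (4,6):dx=-1,dy=-8->C; (4,7):dx=+5,dy=+3->C
  (4,8):dx=+3,dy=-12->D; (4,9):dx=-5,dy=-2->C; (5,6):dx=+5,dy=+2->C; (5,7):dx=+11,dy=+13->C
  (5,8):dx=+9,dy=-2->D; (5,9):dx=+1,dy=+8->C; (6,7):dx=+6,dy=+11->C; (6,8):dx=+4,dy=-4->D
  (6,9):dx=-4,dy=+6->D; (7,8):dx=-2,dy=-15->C; (7,9):dx=-10,dy=-5->C; (8,9):dx=-8,dy=+10->D
Step 2: C = 22, D = 14, total pairs = 36.
Step 3: tau = (C - D)/(n(n-1)/2) = (22 - 14)/36 = 0.222222.
Step 4: Exact two-sided p-value (enumerate n! = 362880 permutations of y under H0): p = 0.476709.
Step 5: alpha = 0.05. fail to reject H0.

tau_b = 0.2222 (C=22, D=14), p = 0.476709, fail to reject H0.


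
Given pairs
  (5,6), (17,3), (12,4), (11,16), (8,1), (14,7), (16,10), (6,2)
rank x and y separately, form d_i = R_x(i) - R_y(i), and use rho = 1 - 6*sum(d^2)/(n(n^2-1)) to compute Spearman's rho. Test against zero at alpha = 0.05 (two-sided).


Step 1: Rank x and y separately (midranks; no ties here).
rank(x): 5->1, 17->8, 12->5, 11->4, 8->3, 14->6, 16->7, 6->2
rank(y): 6->5, 3->3, 4->4, 16->8, 1->1, 7->6, 10->7, 2->2
Step 2: d_i = R_x(i) - R_y(i); compute d_i^2.
  (1-5)^2=16, (8-3)^2=25, (5-4)^2=1, (4-8)^2=16, (3-1)^2=4, (6-6)^2=0, (7-7)^2=0, (2-2)^2=0
sum(d^2) = 62.
Step 3: rho = 1 - 6*62 / (8*(8^2 - 1)) = 1 - 372/504 = 0.261905.
Step 4: Under H0, t = rho * sqrt((n-2)/(1-rho^2)) = 0.6647 ~ t(6).
Step 5: Two-sided p-value from the t-distribution with 6 df = 0.530923.
Step 6: alpha = 0.05. fail to reject H0.

rho = 0.2619, p = 0.530923, fail to reject H0 at alpha = 0.05.


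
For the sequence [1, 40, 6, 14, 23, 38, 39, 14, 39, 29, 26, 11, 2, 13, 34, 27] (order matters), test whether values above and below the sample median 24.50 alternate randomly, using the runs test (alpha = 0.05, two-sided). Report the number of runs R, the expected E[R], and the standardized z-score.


Step 1: Compute median = 24.50; label A = above, B = below.
Labels in order: BABBBAABAAABBBAA  (n_A = 8, n_B = 8)
Step 2: Count runs R = 8.
Step 3: Under H0 (random ordering), E[R] = 2*n_A*n_B/(n_A+n_B) + 1 = 2*8*8/16 + 1 = 9.0000.
        Var[R] = 2*n_A*n_B*(2*n_A*n_B - n_A - n_B) / ((n_A+n_B)^2 * (n_A+n_B-1)) = 14336/3840 = 3.7333.
        SD[R] = 1.9322.
Step 4: Continuity-corrected z = (R + 0.5 - E[R]) / SD[R] = (8 + 0.5 - 9.0000) / 1.9322 = -0.2588.
Step 5: Two-sided p-value via normal approximation = 2*(1 - Phi(|z|)) = 0.795809.
Step 6: alpha = 0.05. fail to reject H0.

R = 8, z = -0.2588, p = 0.795809, fail to reject H0.


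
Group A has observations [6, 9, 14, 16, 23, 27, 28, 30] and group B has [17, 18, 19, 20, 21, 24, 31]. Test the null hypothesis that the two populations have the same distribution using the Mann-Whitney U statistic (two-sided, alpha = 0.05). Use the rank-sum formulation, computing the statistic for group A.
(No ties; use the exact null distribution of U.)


Step 1: Combine and sort all 15 observations; assign midranks.
sorted (value, group): (6,X), (9,X), (14,X), (16,X), (17,Y), (18,Y), (19,Y), (20,Y), (21,Y), (23,X), (24,Y), (27,X), (28,X), (30,X), (31,Y)
ranks: 6->1, 9->2, 14->3, 16->4, 17->5, 18->6, 19->7, 20->8, 21->9, 23->10, 24->11, 27->12, 28->13, 30->14, 31->15
Step 2: Rank sum for X: R1 = 1 + 2 + 3 + 4 + 10 + 12 + 13 + 14 = 59.
Step 3: U_X = R1 - n1(n1+1)/2 = 59 - 8*9/2 = 59 - 36 = 23.
       U_Y = n1*n2 - U_X = 56 - 23 = 33.
Step 4: No ties, so the exact null distribution of U (based on enumerating the C(15,8) = 6435 equally likely rank assignments) gives the two-sided p-value.
Step 5: p-value = 0.612587; compare to alpha = 0.05. fail to reject H0.

U_X = 23, p = 0.612587, fail to reject H0 at alpha = 0.05.


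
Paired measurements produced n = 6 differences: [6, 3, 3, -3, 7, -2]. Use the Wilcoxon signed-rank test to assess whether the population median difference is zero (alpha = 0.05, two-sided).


Step 1: Drop any zero differences (none here) and take |d_i|.
|d| = [6, 3, 3, 3, 7, 2]
Step 2: Midrank |d_i| (ties get averaged ranks).
ranks: |6|->5, |3|->3, |3|->3, |3|->3, |7|->6, |2|->1
Step 3: Attach original signs; sum ranks with positive sign and with negative sign.
W+ = 5 + 3 + 3 + 6 = 17
W- = 3 + 1 = 4
(Check: W+ + W- = 21 should equal n(n+1)/2 = 21.)
Step 4: Test statistic W = min(W+, W-) = 4.
Step 5: Ties in |d|, so use the tie-corrected normal approximation.
        E[W] = n(n+1)/4 = 6*7/4 = 10.5.
        Tie groups: |d|=3 (t=3); sum(t^3 - t) = 24.
        Var[W] = n(n+1)(2n+1)/24 - sum(t^3-t)/48 = 546/24 - 24/48 = 22.25.
        z = (W - E[W]) / sqrt(Var[W]) = (4 - 10.5) / 4.7170 = -1.3780.
        Two-sided p = 2*Phi(z) = 0.168204.
Step 6: alpha = 0.05. fail to reject H0.

W+ = 17, W- = 4, W = min = 4, p = 0.168204, fail to reject H0.


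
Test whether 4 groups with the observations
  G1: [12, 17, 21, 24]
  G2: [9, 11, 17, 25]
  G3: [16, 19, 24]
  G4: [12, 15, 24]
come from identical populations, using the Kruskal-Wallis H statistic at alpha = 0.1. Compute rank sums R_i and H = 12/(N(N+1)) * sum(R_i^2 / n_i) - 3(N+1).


Step 1: Combine all N = 14 observations and assign midranks.
sorted (value, group, rank): (9,G2,1), (11,G2,2), (12,G1,3.5), (12,G4,3.5), (15,G4,5), (16,G3,6), (17,G1,7.5), (17,G2,7.5), (19,G3,9), (21,G1,10), (24,G1,12), (24,G3,12), (24,G4,12), (25,G2,14)
Step 2: Sum ranks within each group.
R_1 = 33 (n_1 = 4)
R_2 = 24.5 (n_2 = 4)
R_3 = 27 (n_3 = 3)
R_4 = 20.5 (n_4 = 3)
Step 3: H = 12/(N(N+1)) * sum(R_i^2/n_i) - 3(N+1)
     = 12/(14*15) * (33^2/4 + 24.5^2/4 + 27^2/3 + 20.5^2/3) - 3*15
     = 0.057143 * 805.396 - 45
     = 1.022619.
Step 4: Ties present; correction factor C = 1 - 36/(14^3 - 14) = 0.986813. Corrected H = 1.022619 / 0.986813 = 1.036284.
Step 5: Under H0, H ~ chi^2(3); p-value = 0.792473.
Step 6: alpha = 0.1. fail to reject H0.

H = 1.0363, df = 3, p = 0.792473, fail to reject H0.


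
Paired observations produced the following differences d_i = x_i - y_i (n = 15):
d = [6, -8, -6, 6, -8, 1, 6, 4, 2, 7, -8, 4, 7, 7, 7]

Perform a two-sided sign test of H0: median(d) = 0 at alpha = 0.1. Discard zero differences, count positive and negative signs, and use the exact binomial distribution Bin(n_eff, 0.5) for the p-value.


Step 1: Discard zero differences. Original n = 15; n_eff = number of nonzero differences = 15.
Nonzero differences (with sign): +6, -8, -6, +6, -8, +1, +6, +4, +2, +7, -8, +4, +7, +7, +7
Step 2: Count signs: positive = 11, negative = 4.
Step 3: Under H0: P(positive) = 0.5, so the number of positives S ~ Bin(15, 0.5).
Step 4: Two-sided exact p-value = sum of Bin(15,0.5) probabilities at or below the observed probability = 0.118469.
Step 5: alpha = 0.1. fail to reject H0.

n_eff = 15, pos = 11, neg = 4, p = 0.118469, fail to reject H0.


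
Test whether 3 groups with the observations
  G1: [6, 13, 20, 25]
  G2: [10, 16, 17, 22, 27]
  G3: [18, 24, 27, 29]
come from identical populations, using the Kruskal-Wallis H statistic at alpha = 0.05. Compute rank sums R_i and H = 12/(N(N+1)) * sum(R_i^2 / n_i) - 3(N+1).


Step 1: Combine all N = 13 observations and assign midranks.
sorted (value, group, rank): (6,G1,1), (10,G2,2), (13,G1,3), (16,G2,4), (17,G2,5), (18,G3,6), (20,G1,7), (22,G2,8), (24,G3,9), (25,G1,10), (27,G2,11.5), (27,G3,11.5), (29,G3,13)
Step 2: Sum ranks within each group.
R_1 = 21 (n_1 = 4)
R_2 = 30.5 (n_2 = 5)
R_3 = 39.5 (n_3 = 4)
Step 3: H = 12/(N(N+1)) * sum(R_i^2/n_i) - 3(N+1)
     = 12/(13*14) * (21^2/4 + 30.5^2/5 + 39.5^2/4) - 3*14
     = 0.065934 * 686.362 - 42
     = 3.254670.
Step 4: Ties present; correction factor C = 1 - 6/(13^3 - 13) = 0.997253. Corrected H = 3.254670 / 0.997253 = 3.263636.
Step 5: Under H0, H ~ chi^2(2); p-value = 0.195574.
Step 6: alpha = 0.05. fail to reject H0.

H = 3.2636, df = 2, p = 0.195574, fail to reject H0.


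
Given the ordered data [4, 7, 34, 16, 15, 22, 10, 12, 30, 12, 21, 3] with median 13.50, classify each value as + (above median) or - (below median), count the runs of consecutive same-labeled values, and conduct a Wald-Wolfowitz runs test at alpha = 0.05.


Step 1: Compute median = 13.50; label A = above, B = below.
Labels in order: BBAAAABBABAB  (n_A = 6, n_B = 6)
Step 2: Count runs R = 7.
Step 3: Under H0 (random ordering), E[R] = 2*n_A*n_B/(n_A+n_B) + 1 = 2*6*6/12 + 1 = 7.0000.
        Var[R] = 2*n_A*n_B*(2*n_A*n_B - n_A - n_B) / ((n_A+n_B)^2 * (n_A+n_B-1)) = 4320/1584 = 2.7273.
        SD[R] = 1.6514.
Step 4: R = E[R], so z = 0 with no continuity correction.
Step 5: Two-sided p-value via normal approximation = 2*(1 - Phi(|z|)) = 1.000000.
Step 6: alpha = 0.05. fail to reject H0.

R = 7, z = 0.0000, p = 1.000000, fail to reject H0.


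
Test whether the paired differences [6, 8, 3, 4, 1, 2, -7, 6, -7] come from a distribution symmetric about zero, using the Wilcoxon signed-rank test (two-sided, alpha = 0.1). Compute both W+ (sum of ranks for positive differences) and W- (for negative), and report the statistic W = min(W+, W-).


Step 1: Drop any zero differences (none here) and take |d_i|.
|d| = [6, 8, 3, 4, 1, 2, 7, 6, 7]
Step 2: Midrank |d_i| (ties get averaged ranks).
ranks: |6|->5.5, |8|->9, |3|->3, |4|->4, |1|->1, |2|->2, |7|->7.5, |6|->5.5, |7|->7.5
Step 3: Attach original signs; sum ranks with positive sign and with negative sign.
W+ = 5.5 + 9 + 3 + 4 + 1 + 2 + 5.5 = 30
W- = 7.5 + 7.5 = 15
(Check: W+ + W- = 45 should equal n(n+1)/2 = 45.)
Step 4: Test statistic W = min(W+, W-) = 15.
Step 5: Ties in |d|, so use the tie-corrected normal approximation.
        E[W] = n(n+1)/4 = 9*10/4 = 22.5.
        Tie groups: |d|=6 (t=2), |d|=7 (t=2); sum(t^3 - t) = 12.
        Var[W] = n(n+1)(2n+1)/24 - sum(t^3-t)/48 = 1710/24 - 12/48 = 71.
        z = (W - E[W]) / sqrt(Var[W]) = (15 - 22.5) / 8.4261 = -0.8901.
        Two-sided p = 2*Phi(z) = 0.373420.
Step 6: alpha = 0.1. fail to reject H0.

W+ = 30, W- = 15, W = min = 15, p = 0.373420, fail to reject H0.


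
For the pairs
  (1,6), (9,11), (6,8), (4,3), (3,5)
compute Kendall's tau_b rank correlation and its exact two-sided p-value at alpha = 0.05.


Step 1: Enumerate the 10 unordered pairs (i,j) with i<j and classify each by sign(x_j-x_i) * sign(y_j-y_i).
  (1,2):dx=+8,dy=+5->C; (1,3):dx=+5,dy=+2->C; (1,4):dx=+3,dy=-3->D; (1,5):dx=+2,dy=-1->D
  (2,3):dx=-3,dy=-3->C; (2,4):dx=-5,dy=-8->C; (2,5):dx=-6,dy=-6->C; (3,4):dx=-2,dy=-5->C
  (3,5):dx=-3,dy=-3->C; (4,5):dx=-1,dy=+2->D
Step 2: C = 7, D = 3, total pairs = 10.
Step 3: tau = (C - D)/(n(n-1)/2) = (7 - 3)/10 = 0.400000.
Step 4: Exact two-sided p-value (enumerate n! = 120 permutations of y under H0): p = 0.483333.
Step 5: alpha = 0.05. fail to reject H0.

tau_b = 0.4000 (C=7, D=3), p = 0.483333, fail to reject H0.


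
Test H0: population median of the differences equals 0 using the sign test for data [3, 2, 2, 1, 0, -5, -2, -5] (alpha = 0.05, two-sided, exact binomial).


Step 1: Discard zero differences. Original n = 8; n_eff = number of nonzero differences = 7.
Nonzero differences (with sign): +3, +2, +2, +1, -5, -2, -5
Step 2: Count signs: positive = 4, negative = 3.
Step 3: Under H0: P(positive) = 0.5, so the number of positives S ~ Bin(7, 0.5).
Step 4: Two-sided exact p-value = sum of Bin(7,0.5) probabilities at or below the observed probability = 1.000000.
Step 5: alpha = 0.05. fail to reject H0.

n_eff = 7, pos = 4, neg = 3, p = 1.000000, fail to reject H0.


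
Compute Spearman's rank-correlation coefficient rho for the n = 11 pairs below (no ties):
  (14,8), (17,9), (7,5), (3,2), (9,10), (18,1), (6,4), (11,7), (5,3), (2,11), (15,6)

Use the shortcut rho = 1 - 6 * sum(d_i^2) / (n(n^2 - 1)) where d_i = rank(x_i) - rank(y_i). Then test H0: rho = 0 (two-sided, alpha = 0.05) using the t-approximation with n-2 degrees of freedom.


Step 1: Rank x and y separately (midranks; no ties here).
rank(x): 14->8, 17->10, 7->5, 3->2, 9->6, 18->11, 6->4, 11->7, 5->3, 2->1, 15->9
rank(y): 8->8, 9->9, 5->5, 2->2, 10->10, 1->1, 4->4, 7->7, 3->3, 11->11, 6->6
Step 2: d_i = R_x(i) - R_y(i); compute d_i^2.
  (8-8)^2=0, (10-9)^2=1, (5-5)^2=0, (2-2)^2=0, (6-10)^2=16, (11-1)^2=100, (4-4)^2=0, (7-7)^2=0, (3-3)^2=0, (1-11)^2=100, (9-6)^2=9
sum(d^2) = 226.
Step 3: rho = 1 - 6*226 / (11*(11^2 - 1)) = 1 - 1356/1320 = -0.027273.
Step 4: Under H0, t = rho * sqrt((n-2)/(1-rho^2)) = -0.0818 ~ t(9).
Step 5: Two-sided p-value from the t-distribution with 9 df = 0.936558.
Step 6: alpha = 0.05. fail to reject H0.

rho = -0.0273, p = 0.936558, fail to reject H0 at alpha = 0.05.


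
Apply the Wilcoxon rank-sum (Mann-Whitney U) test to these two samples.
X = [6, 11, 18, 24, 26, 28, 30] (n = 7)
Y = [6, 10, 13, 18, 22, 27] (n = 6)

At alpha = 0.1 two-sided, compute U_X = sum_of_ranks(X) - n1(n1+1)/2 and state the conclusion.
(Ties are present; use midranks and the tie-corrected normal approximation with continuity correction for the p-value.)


Step 1: Combine and sort all 13 observations; assign midranks.
sorted (value, group): (6,X), (6,Y), (10,Y), (11,X), (13,Y), (18,X), (18,Y), (22,Y), (24,X), (26,X), (27,Y), (28,X), (30,X)
ranks: 6->1.5, 6->1.5, 10->3, 11->4, 13->5, 18->6.5, 18->6.5, 22->8, 24->9, 26->10, 27->11, 28->12, 30->13
Step 2: Rank sum for X: R1 = 1.5 + 4 + 6.5 + 9 + 10 + 12 + 13 = 56.
Step 3: U_X = R1 - n1(n1+1)/2 = 56 - 7*8/2 = 56 - 28 = 28.
       U_Y = n1*n2 - U_X = 42 - 28 = 14.
Step 4: Ties are present, so use the tie-corrected normal approximation (with continuity correction) for the p-value.
Step 5: p-value = 0.351785; compare to alpha = 0.1. fail to reject H0.

U_X = 28, p = 0.351785, fail to reject H0 at alpha = 0.1.


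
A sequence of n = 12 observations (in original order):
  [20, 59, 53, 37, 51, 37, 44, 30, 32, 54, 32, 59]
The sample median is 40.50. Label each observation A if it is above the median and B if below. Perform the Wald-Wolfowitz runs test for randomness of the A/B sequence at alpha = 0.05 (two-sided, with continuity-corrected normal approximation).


Step 1: Compute median = 40.50; label A = above, B = below.
Labels in order: BAABABABBABA  (n_A = 6, n_B = 6)
Step 2: Count runs R = 10.
Step 3: Under H0 (random ordering), E[R] = 2*n_A*n_B/(n_A+n_B) + 1 = 2*6*6/12 + 1 = 7.0000.
        Var[R] = 2*n_A*n_B*(2*n_A*n_B - n_A - n_B) / ((n_A+n_B)^2 * (n_A+n_B-1)) = 4320/1584 = 2.7273.
        SD[R] = 1.6514.
Step 4: Continuity-corrected z = (R - 0.5 - E[R]) / SD[R] = (10 - 0.5 - 7.0000) / 1.6514 = 1.5138.
Step 5: Two-sided p-value via normal approximation = 2*(1 - Phi(|z|)) = 0.130070.
Step 6: alpha = 0.05. fail to reject H0.

R = 10, z = 1.5138, p = 0.130070, fail to reject H0.


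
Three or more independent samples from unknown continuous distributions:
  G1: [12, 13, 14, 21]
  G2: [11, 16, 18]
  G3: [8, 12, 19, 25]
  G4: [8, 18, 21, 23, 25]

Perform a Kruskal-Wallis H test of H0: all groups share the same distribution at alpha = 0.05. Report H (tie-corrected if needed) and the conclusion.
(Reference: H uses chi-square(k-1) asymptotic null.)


Step 1: Combine all N = 16 observations and assign midranks.
sorted (value, group, rank): (8,G3,1.5), (8,G4,1.5), (11,G2,3), (12,G1,4.5), (12,G3,4.5), (13,G1,6), (14,G1,7), (16,G2,8), (18,G2,9.5), (18,G4,9.5), (19,G3,11), (21,G1,12.5), (21,G4,12.5), (23,G4,14), (25,G3,15.5), (25,G4,15.5)
Step 2: Sum ranks within each group.
R_1 = 30 (n_1 = 4)
R_2 = 20.5 (n_2 = 3)
R_3 = 32.5 (n_3 = 4)
R_4 = 53 (n_4 = 5)
Step 3: H = 12/(N(N+1)) * sum(R_i^2/n_i) - 3(N+1)
     = 12/(16*17) * (30^2/4 + 20.5^2/3 + 32.5^2/4 + 53^2/5) - 3*17
     = 0.044118 * 1190.95 - 51
     = 1.541728.
Step 4: Ties present; correction factor C = 1 - 30/(16^3 - 16) = 0.992647. Corrected H = 1.541728 / 0.992647 = 1.553148.
Step 5: Under H0, H ~ chi^2(3); p-value = 0.670059.
Step 6: alpha = 0.05. fail to reject H0.

H = 1.5531, df = 3, p = 0.670059, fail to reject H0.


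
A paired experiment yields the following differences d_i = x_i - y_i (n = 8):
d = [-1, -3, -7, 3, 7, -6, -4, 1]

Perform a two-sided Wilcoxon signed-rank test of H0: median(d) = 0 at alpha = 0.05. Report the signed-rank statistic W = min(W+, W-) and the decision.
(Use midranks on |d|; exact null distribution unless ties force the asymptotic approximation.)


Step 1: Drop any zero differences (none here) and take |d_i|.
|d| = [1, 3, 7, 3, 7, 6, 4, 1]
Step 2: Midrank |d_i| (ties get averaged ranks).
ranks: |1|->1.5, |3|->3.5, |7|->7.5, |3|->3.5, |7|->7.5, |6|->6, |4|->5, |1|->1.5
Step 3: Attach original signs; sum ranks with positive sign and with negative sign.
W+ = 3.5 + 7.5 + 1.5 = 12.5
W- = 1.5 + 3.5 + 7.5 + 6 + 5 = 23.5
(Check: W+ + W- = 36 should equal n(n+1)/2 = 36.)
Step 4: Test statistic W = min(W+, W-) = 12.5.
Step 5: Ties in |d|, so use the tie-corrected normal approximation.
        E[W] = n(n+1)/4 = 8*9/4 = 18.
        Tie groups: |d|=1 (t=2), |d|=3 (t=2), |d|=7 (t=2); sum(t^3 - t) = 18.
        Var[W] = n(n+1)(2n+1)/24 - sum(t^3-t)/48 = 1224/24 - 18/48 = 50.625.
        z = (W - E[W]) / sqrt(Var[W]) = (12.5 - 18) / 7.1151 = -0.7730.
        Two-sided p = 2*Phi(z) = 0.439522.
Step 6: alpha = 0.05. fail to reject H0.

W+ = 12.5, W- = 23.5, W = min = 12.5, p = 0.439522, fail to reject H0.


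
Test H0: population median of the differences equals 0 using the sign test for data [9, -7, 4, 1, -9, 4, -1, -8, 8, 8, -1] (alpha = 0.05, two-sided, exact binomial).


Step 1: Discard zero differences. Original n = 11; n_eff = number of nonzero differences = 11.
Nonzero differences (with sign): +9, -7, +4, +1, -9, +4, -1, -8, +8, +8, -1
Step 2: Count signs: positive = 6, negative = 5.
Step 3: Under H0: P(positive) = 0.5, so the number of positives S ~ Bin(11, 0.5).
Step 4: Two-sided exact p-value = sum of Bin(11,0.5) probabilities at or below the observed probability = 1.000000.
Step 5: alpha = 0.05. fail to reject H0.

n_eff = 11, pos = 6, neg = 5, p = 1.000000, fail to reject H0.


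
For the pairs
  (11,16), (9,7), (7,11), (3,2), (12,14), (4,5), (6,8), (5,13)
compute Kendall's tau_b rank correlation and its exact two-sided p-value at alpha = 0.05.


Step 1: Enumerate the 28 unordered pairs (i,j) with i<j and classify each by sign(x_j-x_i) * sign(y_j-y_i).
  (1,2):dx=-2,dy=-9->C; (1,3):dx=-4,dy=-5->C; (1,4):dx=-8,dy=-14->C; (1,5):dx=+1,dy=-2->D
  (1,6):dx=-7,dy=-11->C; (1,7):dx=-5,dy=-8->C; (1,8):dx=-6,dy=-3->C; (2,3):dx=-2,dy=+4->D
  (2,4):dx=-6,dy=-5->C; (2,5):dx=+3,dy=+7->C; (2,6):dx=-5,dy=-2->C; (2,7):dx=-3,dy=+1->D
  (2,8):dx=-4,dy=+6->D; (3,4):dx=-4,dy=-9->C; (3,5):dx=+5,dy=+3->C; (3,6):dx=-3,dy=-6->C
  (3,7):dx=-1,dy=-3->C; (3,8):dx=-2,dy=+2->D; (4,5):dx=+9,dy=+12->C; (4,6):dx=+1,dy=+3->C
  (4,7):dx=+3,dy=+6->C; (4,8):dx=+2,dy=+11->C; (5,6):dx=-8,dy=-9->C; (5,7):dx=-6,dy=-6->C
  (5,8):dx=-7,dy=-1->C; (6,7):dx=+2,dy=+3->C; (6,8):dx=+1,dy=+8->C; (7,8):dx=-1,dy=+5->D
Step 2: C = 22, D = 6, total pairs = 28.
Step 3: tau = (C - D)/(n(n-1)/2) = (22 - 6)/28 = 0.571429.
Step 4: Exact two-sided p-value (enumerate n! = 40320 permutations of y under H0): p = 0.061012.
Step 5: alpha = 0.05. fail to reject H0.

tau_b = 0.5714 (C=22, D=6), p = 0.061012, fail to reject H0.


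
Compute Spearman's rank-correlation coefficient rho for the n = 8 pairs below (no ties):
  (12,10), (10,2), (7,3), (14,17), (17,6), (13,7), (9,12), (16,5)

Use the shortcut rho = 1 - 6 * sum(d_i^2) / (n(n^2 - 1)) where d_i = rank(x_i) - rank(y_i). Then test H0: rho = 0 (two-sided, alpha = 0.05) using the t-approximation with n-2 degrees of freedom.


Step 1: Rank x and y separately (midranks; no ties here).
rank(x): 12->4, 10->3, 7->1, 14->6, 17->8, 13->5, 9->2, 16->7
rank(y): 10->6, 2->1, 3->2, 17->8, 6->4, 7->5, 12->7, 5->3
Step 2: d_i = R_x(i) - R_y(i); compute d_i^2.
  (4-6)^2=4, (3-1)^2=4, (1-2)^2=1, (6-8)^2=4, (8-4)^2=16, (5-5)^2=0, (2-7)^2=25, (7-3)^2=16
sum(d^2) = 70.
Step 3: rho = 1 - 6*70 / (8*(8^2 - 1)) = 1 - 420/504 = 0.166667.
Step 4: Under H0, t = rho * sqrt((n-2)/(1-rho^2)) = 0.4140 ~ t(6).
Step 5: Two-sided p-value from the t-distribution with 6 df = 0.693239.
Step 6: alpha = 0.05. fail to reject H0.

rho = 0.1667, p = 0.693239, fail to reject H0 at alpha = 0.05.


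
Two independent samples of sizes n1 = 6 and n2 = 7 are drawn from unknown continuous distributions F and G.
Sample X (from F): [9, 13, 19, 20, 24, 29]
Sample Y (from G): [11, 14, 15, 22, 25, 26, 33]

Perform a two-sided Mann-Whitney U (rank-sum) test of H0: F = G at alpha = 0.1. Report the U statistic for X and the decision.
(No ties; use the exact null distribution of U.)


Step 1: Combine and sort all 13 observations; assign midranks.
sorted (value, group): (9,X), (11,Y), (13,X), (14,Y), (15,Y), (19,X), (20,X), (22,Y), (24,X), (25,Y), (26,Y), (29,X), (33,Y)
ranks: 9->1, 11->2, 13->3, 14->4, 15->5, 19->6, 20->7, 22->8, 24->9, 25->10, 26->11, 29->12, 33->13
Step 2: Rank sum for X: R1 = 1 + 3 + 6 + 7 + 9 + 12 = 38.
Step 3: U_X = R1 - n1(n1+1)/2 = 38 - 6*7/2 = 38 - 21 = 17.
       U_Y = n1*n2 - U_X = 42 - 17 = 25.
Step 4: No ties, so the exact null distribution of U (based on enumerating the C(13,6) = 1716 equally likely rank assignments) gives the two-sided p-value.
Step 5: p-value = 0.628205; compare to alpha = 0.1. fail to reject H0.

U_X = 17, p = 0.628205, fail to reject H0 at alpha = 0.1.


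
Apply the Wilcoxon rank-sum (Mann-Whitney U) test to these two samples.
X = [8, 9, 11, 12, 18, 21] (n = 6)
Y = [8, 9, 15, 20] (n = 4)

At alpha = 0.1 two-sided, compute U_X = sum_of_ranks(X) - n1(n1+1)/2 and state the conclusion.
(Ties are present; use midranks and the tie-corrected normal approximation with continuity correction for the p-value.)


Step 1: Combine and sort all 10 observations; assign midranks.
sorted (value, group): (8,X), (8,Y), (9,X), (9,Y), (11,X), (12,X), (15,Y), (18,X), (20,Y), (21,X)
ranks: 8->1.5, 8->1.5, 9->3.5, 9->3.5, 11->5, 12->6, 15->7, 18->8, 20->9, 21->10
Step 2: Rank sum for X: R1 = 1.5 + 3.5 + 5 + 6 + 8 + 10 = 34.
Step 3: U_X = R1 - n1(n1+1)/2 = 34 - 6*7/2 = 34 - 21 = 13.
       U_Y = n1*n2 - U_X = 24 - 13 = 11.
Step 4: Ties are present, so use the tie-corrected normal approximation (with continuity correction) for the p-value.
Step 5: p-value = 0.914589; compare to alpha = 0.1. fail to reject H0.

U_X = 13, p = 0.914589, fail to reject H0 at alpha = 0.1.


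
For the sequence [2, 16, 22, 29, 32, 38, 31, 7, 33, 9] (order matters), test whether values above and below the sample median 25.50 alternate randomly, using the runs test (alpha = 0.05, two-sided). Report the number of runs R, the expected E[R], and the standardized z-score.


Step 1: Compute median = 25.50; label A = above, B = below.
Labels in order: BBBAAAABAB  (n_A = 5, n_B = 5)
Step 2: Count runs R = 5.
Step 3: Under H0 (random ordering), E[R] = 2*n_A*n_B/(n_A+n_B) + 1 = 2*5*5/10 + 1 = 6.0000.
        Var[R] = 2*n_A*n_B*(2*n_A*n_B - n_A - n_B) / ((n_A+n_B)^2 * (n_A+n_B-1)) = 2000/900 = 2.2222.
        SD[R] = 1.4907.
Step 4: Continuity-corrected z = (R + 0.5 - E[R]) / SD[R] = (5 + 0.5 - 6.0000) / 1.4907 = -0.3354.
Step 5: Two-sided p-value via normal approximation = 2*(1 - Phi(|z|)) = 0.737316.
Step 6: alpha = 0.05. fail to reject H0.

R = 5, z = -0.3354, p = 0.737316, fail to reject H0.


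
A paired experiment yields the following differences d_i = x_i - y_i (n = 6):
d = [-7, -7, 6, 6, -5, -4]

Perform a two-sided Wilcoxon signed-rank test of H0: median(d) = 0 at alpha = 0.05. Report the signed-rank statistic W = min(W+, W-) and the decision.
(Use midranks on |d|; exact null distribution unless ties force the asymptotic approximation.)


Step 1: Drop any zero differences (none here) and take |d_i|.
|d| = [7, 7, 6, 6, 5, 4]
Step 2: Midrank |d_i| (ties get averaged ranks).
ranks: |7|->5.5, |7|->5.5, |6|->3.5, |6|->3.5, |5|->2, |4|->1
Step 3: Attach original signs; sum ranks with positive sign and with negative sign.
W+ = 3.5 + 3.5 = 7
W- = 5.5 + 5.5 + 2 + 1 = 14
(Check: W+ + W- = 21 should equal n(n+1)/2 = 21.)
Step 4: Test statistic W = min(W+, W-) = 7.
Step 5: Ties in |d|, so use the tie-corrected normal approximation.
        E[W] = n(n+1)/4 = 6*7/4 = 10.5.
        Tie groups: |d|=6 (t=2), |d|=7 (t=2); sum(t^3 - t) = 12.
        Var[W] = n(n+1)(2n+1)/24 - sum(t^3-t)/48 = 546/24 - 12/48 = 22.5.
        z = (W - E[W]) / sqrt(Var[W]) = (7 - 10.5) / 4.7434 = -0.7379.
        Two-sided p = 2*Phi(z) = 0.460597.
Step 6: alpha = 0.05. fail to reject H0.

W+ = 7, W- = 14, W = min = 7, p = 0.460597, fail to reject H0.


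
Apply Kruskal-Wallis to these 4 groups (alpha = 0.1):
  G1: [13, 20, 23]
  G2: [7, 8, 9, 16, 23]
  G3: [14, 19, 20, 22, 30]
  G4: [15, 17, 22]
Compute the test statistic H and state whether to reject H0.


Step 1: Combine all N = 16 observations and assign midranks.
sorted (value, group, rank): (7,G2,1), (8,G2,2), (9,G2,3), (13,G1,4), (14,G3,5), (15,G4,6), (16,G2,7), (17,G4,8), (19,G3,9), (20,G1,10.5), (20,G3,10.5), (22,G3,12.5), (22,G4,12.5), (23,G1,14.5), (23,G2,14.5), (30,G3,16)
Step 2: Sum ranks within each group.
R_1 = 29 (n_1 = 3)
R_2 = 27.5 (n_2 = 5)
R_3 = 53 (n_3 = 5)
R_4 = 26.5 (n_4 = 3)
Step 3: H = 12/(N(N+1)) * sum(R_i^2/n_i) - 3(N+1)
     = 12/(16*17) * (29^2/3 + 27.5^2/5 + 53^2/5 + 26.5^2/3) - 3*17
     = 0.044118 * 1227.47 - 51
     = 3.152941.
Step 4: Ties present; correction factor C = 1 - 18/(16^3 - 16) = 0.995588. Corrected H = 3.152941 / 0.995588 = 3.166913.
Step 5: Under H0, H ~ chi^2(3); p-value = 0.366600.
Step 6: alpha = 0.1. fail to reject H0.

H = 3.1669, df = 3, p = 0.366600, fail to reject H0.


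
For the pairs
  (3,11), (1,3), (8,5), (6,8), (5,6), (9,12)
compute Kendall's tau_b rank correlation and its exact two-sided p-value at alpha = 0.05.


Step 1: Enumerate the 15 unordered pairs (i,j) with i<j and classify each by sign(x_j-x_i) * sign(y_j-y_i).
  (1,2):dx=-2,dy=-8->C; (1,3):dx=+5,dy=-6->D; (1,4):dx=+3,dy=-3->D; (1,5):dx=+2,dy=-5->D
  (1,6):dx=+6,dy=+1->C; (2,3):dx=+7,dy=+2->C; (2,4):dx=+5,dy=+5->C; (2,5):dx=+4,dy=+3->C
  (2,6):dx=+8,dy=+9->C; (3,4):dx=-2,dy=+3->D; (3,5):dx=-3,dy=+1->D; (3,6):dx=+1,dy=+7->C
  (4,5):dx=-1,dy=-2->C; (4,6):dx=+3,dy=+4->C; (5,6):dx=+4,dy=+6->C
Step 2: C = 10, D = 5, total pairs = 15.
Step 3: tau = (C - D)/(n(n-1)/2) = (10 - 5)/15 = 0.333333.
Step 4: Exact two-sided p-value (enumerate n! = 720 permutations of y under H0): p = 0.469444.
Step 5: alpha = 0.05. fail to reject H0.

tau_b = 0.3333 (C=10, D=5), p = 0.469444, fail to reject H0.


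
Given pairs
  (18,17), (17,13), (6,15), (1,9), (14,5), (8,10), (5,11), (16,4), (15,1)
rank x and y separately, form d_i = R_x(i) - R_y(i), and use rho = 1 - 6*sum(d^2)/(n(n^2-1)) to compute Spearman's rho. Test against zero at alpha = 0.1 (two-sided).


Step 1: Rank x and y separately (midranks; no ties here).
rank(x): 18->9, 17->8, 6->3, 1->1, 14->5, 8->4, 5->2, 16->7, 15->6
rank(y): 17->9, 13->7, 15->8, 9->4, 5->3, 10->5, 11->6, 4->2, 1->1
Step 2: d_i = R_x(i) - R_y(i); compute d_i^2.
  (9-9)^2=0, (8-7)^2=1, (3-8)^2=25, (1-4)^2=9, (5-3)^2=4, (4-5)^2=1, (2-6)^2=16, (7-2)^2=25, (6-1)^2=25
sum(d^2) = 106.
Step 3: rho = 1 - 6*106 / (9*(9^2 - 1)) = 1 - 636/720 = 0.116667.
Step 4: Under H0, t = rho * sqrt((n-2)/(1-rho^2)) = 0.3108 ~ t(7).
Step 5: Two-sided p-value from the t-distribution with 7 df = 0.765008.
Step 6: alpha = 0.1. fail to reject H0.

rho = 0.1167, p = 0.765008, fail to reject H0 at alpha = 0.1.


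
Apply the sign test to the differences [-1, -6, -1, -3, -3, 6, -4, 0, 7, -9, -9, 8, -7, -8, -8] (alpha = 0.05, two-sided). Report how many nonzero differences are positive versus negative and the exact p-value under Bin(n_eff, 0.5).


Step 1: Discard zero differences. Original n = 15; n_eff = number of nonzero differences = 14.
Nonzero differences (with sign): -1, -6, -1, -3, -3, +6, -4, +7, -9, -9, +8, -7, -8, -8
Step 2: Count signs: positive = 3, negative = 11.
Step 3: Under H0: P(positive) = 0.5, so the number of positives S ~ Bin(14, 0.5).
Step 4: Two-sided exact p-value = sum of Bin(14,0.5) probabilities at or below the observed probability = 0.057373.
Step 5: alpha = 0.05. fail to reject H0.

n_eff = 14, pos = 3, neg = 11, p = 0.057373, fail to reject H0.


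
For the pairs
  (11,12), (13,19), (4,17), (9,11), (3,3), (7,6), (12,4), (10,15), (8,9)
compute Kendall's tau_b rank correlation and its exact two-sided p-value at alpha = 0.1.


Step 1: Enumerate the 36 unordered pairs (i,j) with i<j and classify each by sign(x_j-x_i) * sign(y_j-y_i).
  (1,2):dx=+2,dy=+7->C; (1,3):dx=-7,dy=+5->D; (1,4):dx=-2,dy=-1->C; (1,5):dx=-8,dy=-9->C
  (1,6):dx=-4,dy=-6->C; (1,7):dx=+1,dy=-8->D; (1,8):dx=-1,dy=+3->D; (1,9):dx=-3,dy=-3->C
  (2,3):dx=-9,dy=-2->C; (2,4):dx=-4,dy=-8->C; (2,5):dx=-10,dy=-16->C; (2,6):dx=-6,dy=-13->C
  (2,7):dx=-1,dy=-15->C; (2,8):dx=-3,dy=-4->C; (2,9):dx=-5,dy=-10->C; (3,4):dx=+5,dy=-6->D
  (3,5):dx=-1,dy=-14->C; (3,6):dx=+3,dy=-11->D; (3,7):dx=+8,dy=-13->D; (3,8):dx=+6,dy=-2->D
  (3,9):dx=+4,dy=-8->D; (4,5):dx=-6,dy=-8->C; (4,6):dx=-2,dy=-5->C; (4,7):dx=+3,dy=-7->D
  (4,8):dx=+1,dy=+4->C; (4,9):dx=-1,dy=-2->C; (5,6):dx=+4,dy=+3->C; (5,7):dx=+9,dy=+1->C
  (5,8):dx=+7,dy=+12->C; (5,9):dx=+5,dy=+6->C; (6,7):dx=+5,dy=-2->D; (6,8):dx=+3,dy=+9->C
  (6,9):dx=+1,dy=+3->C; (7,8):dx=-2,dy=+11->D; (7,9):dx=-4,dy=+5->D; (8,9):dx=-2,dy=-6->C
Step 2: C = 24, D = 12, total pairs = 36.
Step 3: tau = (C - D)/(n(n-1)/2) = (24 - 12)/36 = 0.333333.
Step 4: Exact two-sided p-value (enumerate n! = 362880 permutations of y under H0): p = 0.259518.
Step 5: alpha = 0.1. fail to reject H0.

tau_b = 0.3333 (C=24, D=12), p = 0.259518, fail to reject H0.


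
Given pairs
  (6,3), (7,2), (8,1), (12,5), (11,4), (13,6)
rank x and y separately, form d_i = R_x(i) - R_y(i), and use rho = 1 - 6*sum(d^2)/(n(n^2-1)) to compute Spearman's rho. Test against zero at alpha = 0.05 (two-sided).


Step 1: Rank x and y separately (midranks; no ties here).
rank(x): 6->1, 7->2, 8->3, 12->5, 11->4, 13->6
rank(y): 3->3, 2->2, 1->1, 5->5, 4->4, 6->6
Step 2: d_i = R_x(i) - R_y(i); compute d_i^2.
  (1-3)^2=4, (2-2)^2=0, (3-1)^2=4, (5-5)^2=0, (4-4)^2=0, (6-6)^2=0
sum(d^2) = 8.
Step 3: rho = 1 - 6*8 / (6*(6^2 - 1)) = 1 - 48/210 = 0.771429.
Step 4: Under H0, t = rho * sqrt((n-2)/(1-rho^2)) = 2.4247 ~ t(4).
Step 5: Two-sided p-value from the t-distribution with 4 df = 0.072397.
Step 6: alpha = 0.05. fail to reject H0.

rho = 0.7714, p = 0.072397, fail to reject H0 at alpha = 0.05.


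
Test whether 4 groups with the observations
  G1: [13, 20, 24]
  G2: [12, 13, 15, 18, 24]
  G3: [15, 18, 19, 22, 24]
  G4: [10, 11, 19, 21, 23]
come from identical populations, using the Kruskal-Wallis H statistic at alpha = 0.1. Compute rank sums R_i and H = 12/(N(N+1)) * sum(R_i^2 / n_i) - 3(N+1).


Step 1: Combine all N = 18 observations and assign midranks.
sorted (value, group, rank): (10,G4,1), (11,G4,2), (12,G2,3), (13,G1,4.5), (13,G2,4.5), (15,G2,6.5), (15,G3,6.5), (18,G2,8.5), (18,G3,8.5), (19,G3,10.5), (19,G4,10.5), (20,G1,12), (21,G4,13), (22,G3,14), (23,G4,15), (24,G1,17), (24,G2,17), (24,G3,17)
Step 2: Sum ranks within each group.
R_1 = 33.5 (n_1 = 3)
R_2 = 39.5 (n_2 = 5)
R_3 = 56.5 (n_3 = 5)
R_4 = 41.5 (n_4 = 5)
Step 3: H = 12/(N(N+1)) * sum(R_i^2/n_i) - 3(N+1)
     = 12/(18*19) * (33.5^2/3 + 39.5^2/5 + 56.5^2/5 + 41.5^2/5) - 3*19
     = 0.035088 * 1669.03 - 57
     = 1.562573.
Step 4: Ties present; correction factor C = 1 - 48/(18^3 - 18) = 0.991744. Corrected H = 1.562573 / 0.991744 = 1.575581.
Step 5: Under H0, H ~ chi^2(3); p-value = 0.664939.
Step 6: alpha = 0.1. fail to reject H0.

H = 1.5756, df = 3, p = 0.664939, fail to reject H0.


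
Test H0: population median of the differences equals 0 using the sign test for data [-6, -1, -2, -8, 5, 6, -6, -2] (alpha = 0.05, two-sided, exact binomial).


Step 1: Discard zero differences. Original n = 8; n_eff = number of nonzero differences = 8.
Nonzero differences (with sign): -6, -1, -2, -8, +5, +6, -6, -2
Step 2: Count signs: positive = 2, negative = 6.
Step 3: Under H0: P(positive) = 0.5, so the number of positives S ~ Bin(8, 0.5).
Step 4: Two-sided exact p-value = sum of Bin(8,0.5) probabilities at or below the observed probability = 0.289062.
Step 5: alpha = 0.05. fail to reject H0.

n_eff = 8, pos = 2, neg = 6, p = 0.289062, fail to reject H0.


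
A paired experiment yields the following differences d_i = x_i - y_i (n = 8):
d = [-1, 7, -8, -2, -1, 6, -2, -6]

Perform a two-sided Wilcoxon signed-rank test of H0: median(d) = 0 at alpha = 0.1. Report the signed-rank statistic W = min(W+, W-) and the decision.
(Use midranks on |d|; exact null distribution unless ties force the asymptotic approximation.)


Step 1: Drop any zero differences (none here) and take |d_i|.
|d| = [1, 7, 8, 2, 1, 6, 2, 6]
Step 2: Midrank |d_i| (ties get averaged ranks).
ranks: |1|->1.5, |7|->7, |8|->8, |2|->3.5, |1|->1.5, |6|->5.5, |2|->3.5, |6|->5.5
Step 3: Attach original signs; sum ranks with positive sign and with negative sign.
W+ = 7 + 5.5 = 12.5
W- = 1.5 + 8 + 3.5 + 1.5 + 3.5 + 5.5 = 23.5
(Check: W+ + W- = 36 should equal n(n+1)/2 = 36.)
Step 4: Test statistic W = min(W+, W-) = 12.5.
Step 5: Ties in |d|, so use the tie-corrected normal approximation.
        E[W] = n(n+1)/4 = 8*9/4 = 18.
        Tie groups: |d|=1 (t=2), |d|=2 (t=2), |d|=6 (t=2); sum(t^3 - t) = 18.
        Var[W] = n(n+1)(2n+1)/24 - sum(t^3-t)/48 = 1224/24 - 18/48 = 50.625.
        z = (W - E[W]) / sqrt(Var[W]) = (12.5 - 18) / 7.1151 = -0.7730.
        Two-sided p = 2*Phi(z) = 0.439522.
Step 6: alpha = 0.1. fail to reject H0.

W+ = 12.5, W- = 23.5, W = min = 12.5, p = 0.439522, fail to reject H0.
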